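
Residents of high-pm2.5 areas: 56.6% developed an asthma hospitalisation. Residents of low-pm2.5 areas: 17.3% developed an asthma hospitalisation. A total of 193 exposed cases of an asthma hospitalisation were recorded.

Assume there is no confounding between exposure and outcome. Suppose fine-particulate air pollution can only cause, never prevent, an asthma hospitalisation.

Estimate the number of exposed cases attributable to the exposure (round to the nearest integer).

p₁ = 0.566, p₀ = 0.173.
PN = (p₁ − p₀)/p₁ = (0.566 − 0.173) / 0.566 ≈ 0.69435.
Attributable cases ≈ PN × (exposed cases) = 0.69435 × 193 ≈ 134.01.

about 134 cases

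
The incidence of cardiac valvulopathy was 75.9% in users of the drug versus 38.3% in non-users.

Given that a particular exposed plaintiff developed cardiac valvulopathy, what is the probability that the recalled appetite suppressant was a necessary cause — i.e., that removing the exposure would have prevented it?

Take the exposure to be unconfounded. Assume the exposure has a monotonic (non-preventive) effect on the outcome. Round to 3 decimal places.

PN ≈ 0.495

p₁ = 0.759, p₀ = 0.383.
Under exogeneity and monotonicity, PN = (p₁ − p₀) / p₁.
PN = (0.759 − 0.383) / 0.759 = 0.376 / 0.759 ≈ 0.4954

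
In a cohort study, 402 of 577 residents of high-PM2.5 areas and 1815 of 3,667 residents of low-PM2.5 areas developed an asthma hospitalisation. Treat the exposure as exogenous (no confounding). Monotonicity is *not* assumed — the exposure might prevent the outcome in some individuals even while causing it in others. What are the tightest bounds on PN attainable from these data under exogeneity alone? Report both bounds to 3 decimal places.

0.290 ≤ PN ≤ 0.725

p₁ = P(outcome | exposed) = 402/577 = 0.69671
p₀ = P(outcome | unexposed) = 1815/3667 = 0.49496
Under exogeneity alone the bounds on PN are max{0,(p₁−p₀)/p₁} ≤ PN ≤ min{1,(1−p₀)/p₁}.
  lower = (p₁ − p₀)/p₁ = 0.20175 / 0.69671 ≈ 0.2896
  upper = min{1, (1 − p₀)/p₁} = 0.50504 / 0.69671 ≈ 0.7249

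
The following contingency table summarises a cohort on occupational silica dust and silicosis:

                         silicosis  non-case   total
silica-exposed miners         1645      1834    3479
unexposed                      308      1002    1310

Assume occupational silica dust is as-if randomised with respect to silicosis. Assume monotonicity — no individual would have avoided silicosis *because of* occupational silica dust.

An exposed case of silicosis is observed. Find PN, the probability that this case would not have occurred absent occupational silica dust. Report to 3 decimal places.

p₁ = P(outcome | exposed) = 1645/3479 = 0.47284
p₀ = P(outcome | unexposed) = 308/1310 = 0.23511
Under exogeneity and monotonicity, PN = (p₁ − p₀) / p₁.
PN = (0.47284 − 0.23511) / 0.47284 = 0.23772 / 0.47284 ≈ 0.5028

PN ≈ 0.503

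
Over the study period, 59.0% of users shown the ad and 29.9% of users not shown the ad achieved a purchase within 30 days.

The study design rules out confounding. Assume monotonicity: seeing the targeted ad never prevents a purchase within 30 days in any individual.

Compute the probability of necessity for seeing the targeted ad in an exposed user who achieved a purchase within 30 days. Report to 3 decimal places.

p₁ = 0.59, p₀ = 0.299.
Under exogeneity and monotonicity, PN = (p₁ − p₀) / p₁.
PN = (0.59 − 0.299) / 0.59 = 0.291 / 0.59 ≈ 0.4932

PN ≈ 0.493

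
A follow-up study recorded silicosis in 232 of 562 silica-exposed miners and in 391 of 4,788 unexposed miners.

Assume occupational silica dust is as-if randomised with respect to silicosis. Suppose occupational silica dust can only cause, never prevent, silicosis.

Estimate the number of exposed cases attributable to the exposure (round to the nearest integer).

about 186 cases

p₁ = P(outcome | exposed) = 232/562 = 0.41281
p₀ = P(outcome | unexposed) = 391/4788 = 0.081662
PN = (p₁ − p₀)/p₁ = (0.41281 − 0.081662) / 0.41281 ≈ 0.80218.
Attributable cases ≈ PN × (exposed cases) = 0.80218 × 232 ≈ 186.11.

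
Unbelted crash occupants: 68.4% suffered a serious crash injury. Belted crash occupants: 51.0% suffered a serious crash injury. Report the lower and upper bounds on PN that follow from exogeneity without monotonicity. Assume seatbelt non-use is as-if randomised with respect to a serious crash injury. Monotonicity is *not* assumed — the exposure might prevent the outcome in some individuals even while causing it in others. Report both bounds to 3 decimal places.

0.254 ≤ PN ≤ 0.716

p₁ = 0.684, p₀ = 0.51.
Under exogeneity alone the bounds on PN are max{0,(p₁−p₀)/p₁} ≤ PN ≤ min{1,(1−p₀)/p₁}.
  lower = (p₁ − p₀)/p₁ = 0.174 / 0.684 ≈ 0.2544
  upper = min{1, (1 − p₀)/p₁} = 0.49 / 0.684 ≈ 0.7164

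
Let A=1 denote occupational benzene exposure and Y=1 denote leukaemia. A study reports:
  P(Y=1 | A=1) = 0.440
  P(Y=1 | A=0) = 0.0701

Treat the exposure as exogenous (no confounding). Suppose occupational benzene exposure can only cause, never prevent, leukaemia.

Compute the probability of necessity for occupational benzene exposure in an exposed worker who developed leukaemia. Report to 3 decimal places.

PN ≈ 0.841

Let p₁ = 0.44, p₀ = 0.0701.
Under exogeneity and monotonicity, PN = (p₁ − p₀) / p₁.
PN = (0.44 − 0.0701) / 0.44 = 0.3699 / 0.44 ≈ 0.8407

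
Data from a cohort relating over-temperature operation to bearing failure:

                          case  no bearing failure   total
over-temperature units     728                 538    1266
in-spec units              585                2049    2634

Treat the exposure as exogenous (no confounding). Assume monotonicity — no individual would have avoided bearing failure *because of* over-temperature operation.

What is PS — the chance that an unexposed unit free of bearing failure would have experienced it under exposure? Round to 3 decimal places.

PS ≈ 0.454

p₁ = P(outcome | exposed) = 728/1266 = 0.57504
p₀ = P(outcome | unexposed) = 585/2634 = 0.2221
Under exogeneity and monotonicity, PS = (p₁ − p₀) / (1 − p₀).
PS = (0.57504 − 0.2221) / (1 − 0.2221) = 0.35294 / 0.7779 ≈ 0.4537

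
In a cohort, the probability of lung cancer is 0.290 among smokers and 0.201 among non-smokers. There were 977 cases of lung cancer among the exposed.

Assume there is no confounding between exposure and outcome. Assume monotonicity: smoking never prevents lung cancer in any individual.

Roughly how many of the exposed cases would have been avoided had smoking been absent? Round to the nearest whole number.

Let p₁ = 0.29, p₀ = 0.201.
PN = (p₁ − p₀)/p₁ = (0.29 − 0.201) / 0.29 ≈ 0.30690.
Attributable cases ≈ PN × (exposed cases) = 0.30690 × 977 ≈ 299.84.

about 300 cases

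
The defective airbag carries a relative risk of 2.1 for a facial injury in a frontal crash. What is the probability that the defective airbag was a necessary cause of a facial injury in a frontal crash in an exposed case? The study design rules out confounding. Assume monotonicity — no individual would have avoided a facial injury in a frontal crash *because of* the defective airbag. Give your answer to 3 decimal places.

Under exogeneity and monotonicity, PN = (RR − 1) / RR = 1 − 1/RR.
PN = (2.1 − 1) / 2.1 = 1.1 / 2.1 ≈ 0.5238

PN ≈ 0.524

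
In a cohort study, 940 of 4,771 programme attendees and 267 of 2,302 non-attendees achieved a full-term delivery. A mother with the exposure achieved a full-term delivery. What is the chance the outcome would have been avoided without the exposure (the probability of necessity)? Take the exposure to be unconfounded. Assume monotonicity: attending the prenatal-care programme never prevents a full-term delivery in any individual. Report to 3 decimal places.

p₁ = P(outcome | exposed) = 940/4771 = 0.19702
p₀ = P(outcome | unexposed) = 267/2302 = 0.11599
Under exogeneity and monotonicity, PN = (p₁ − p₀) / p₁.
PN = (0.19702 − 0.11599) / 0.19702 = 0.081038 / 0.19702 ≈ 0.4113

PN ≈ 0.411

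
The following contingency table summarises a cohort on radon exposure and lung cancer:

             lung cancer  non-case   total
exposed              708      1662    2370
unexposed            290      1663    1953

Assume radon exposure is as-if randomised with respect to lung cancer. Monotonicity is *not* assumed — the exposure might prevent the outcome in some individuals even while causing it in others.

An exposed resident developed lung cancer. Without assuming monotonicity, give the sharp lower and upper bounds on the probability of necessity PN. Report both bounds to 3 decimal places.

p₁ = P(outcome | exposed) = 708/2370 = 0.29873
p₀ = P(outcome | unexposed) = 290/1953 = 0.14849
Under exogeneity alone the bounds on PN are max{0,(p₁−p₀)/p₁} ≤ PN ≤ min{1,(1−p₀)/p₁}.
  lower = (p₁ − p₀)/p₁ = 0.15024 / 0.29873 ≈ 0.5029
  upper = min{1, (1 − p₀)/p₁} = 0.85151 / 0.29873 ≈ 2.8504 → capped at 1

0.503 ≤ PN ≤ 1.000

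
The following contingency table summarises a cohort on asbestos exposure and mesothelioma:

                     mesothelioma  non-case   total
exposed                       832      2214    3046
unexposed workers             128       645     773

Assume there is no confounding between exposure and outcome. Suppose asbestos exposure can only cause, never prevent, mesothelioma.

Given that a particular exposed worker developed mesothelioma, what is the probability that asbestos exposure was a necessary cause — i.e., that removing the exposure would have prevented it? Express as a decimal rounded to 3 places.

p₁ = P(outcome | exposed) = 832/3046 = 0.27315
p₀ = P(outcome | unexposed) = 128/773 = 0.16559
Under exogeneity and monotonicity, PN = (p₁ − p₀) / p₁.
PN = (0.27315 − 0.16559) / 0.27315 = 0.10756 / 0.27315 ≈ 0.3938

PN ≈ 0.394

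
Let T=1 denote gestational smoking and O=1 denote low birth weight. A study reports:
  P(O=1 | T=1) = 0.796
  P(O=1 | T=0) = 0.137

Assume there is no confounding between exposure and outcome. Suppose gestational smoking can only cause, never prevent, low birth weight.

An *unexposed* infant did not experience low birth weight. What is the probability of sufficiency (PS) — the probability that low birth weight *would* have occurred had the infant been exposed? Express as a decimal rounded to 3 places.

PS ≈ 0.764

Let p₁ = 0.796, p₀ = 0.137.
Under exogeneity and monotonicity, PS = (p₁ − p₀) / (1 − p₀).
PS = (0.796 − 0.137) / (1 − 0.137) = 0.659 / 0.863 ≈ 0.7636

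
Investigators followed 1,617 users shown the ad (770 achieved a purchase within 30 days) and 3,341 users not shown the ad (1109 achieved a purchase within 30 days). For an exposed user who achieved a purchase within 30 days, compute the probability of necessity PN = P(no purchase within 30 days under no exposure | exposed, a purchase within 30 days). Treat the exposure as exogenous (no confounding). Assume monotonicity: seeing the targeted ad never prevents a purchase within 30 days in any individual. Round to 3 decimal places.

p₁ = P(outcome | exposed) = 770/1617 = 0.47619
p₀ = P(outcome | unexposed) = 1109/3341 = 0.33194
Under exogeneity and monotonicity, PN = (p₁ − p₀) / p₁.
PN = (0.47619 − 0.33194) / 0.47619 = 0.14425 / 0.47619 ≈ 0.3029

PN ≈ 0.303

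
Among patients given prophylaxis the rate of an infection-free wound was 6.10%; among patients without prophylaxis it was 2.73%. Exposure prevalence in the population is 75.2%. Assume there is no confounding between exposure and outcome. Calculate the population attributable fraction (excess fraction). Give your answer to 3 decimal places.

PAF ≈ 0.481

p₁ = 0.061, p₀ = 0.0273.
Overall risk P(Y=1) = π·p₁ + (1−π)·p₀ = 0.752×0.061 + 0.248×0.0273 = 0.052642.
Under exogeneity, PAF = [P(Y=1) − p₀] / P(Y=1).
PAF = (0.052642 − 0.0273) / 0.052642 ≈ 0.4814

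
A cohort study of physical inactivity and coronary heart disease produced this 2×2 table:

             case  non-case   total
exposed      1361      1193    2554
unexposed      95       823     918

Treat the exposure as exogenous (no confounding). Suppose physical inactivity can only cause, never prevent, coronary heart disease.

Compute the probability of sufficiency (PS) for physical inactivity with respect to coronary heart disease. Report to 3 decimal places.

p₁ = P(outcome | exposed) = 1361/2554 = 0.53289
p₀ = P(outcome | unexposed) = 95/918 = 0.10349
Under exogeneity and monotonicity, PS = (p₁ − p₀)/(1 − p₀).
PS = (0.53289 − 0.10349) / 0.89651 ≈ 0.4790

PS ≈ 0.479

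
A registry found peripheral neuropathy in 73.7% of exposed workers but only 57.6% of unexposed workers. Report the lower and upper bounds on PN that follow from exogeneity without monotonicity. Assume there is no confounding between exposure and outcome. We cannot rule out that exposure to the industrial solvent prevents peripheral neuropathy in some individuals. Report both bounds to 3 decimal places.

0.218 ≤ PN ≤ 0.575

p₁ = 0.737, p₀ = 0.576.
Under exogeneity alone the bounds on PN are max{0,(p₁−p₀)/p₁} ≤ PN ≤ min{1,(1−p₀)/p₁}.
  lower = (p₁ − p₀)/p₁ = 0.161 / 0.737 ≈ 0.2185
  upper = min{1, (1 − p₀)/p₁} = 0.424 / 0.737 ≈ 0.5753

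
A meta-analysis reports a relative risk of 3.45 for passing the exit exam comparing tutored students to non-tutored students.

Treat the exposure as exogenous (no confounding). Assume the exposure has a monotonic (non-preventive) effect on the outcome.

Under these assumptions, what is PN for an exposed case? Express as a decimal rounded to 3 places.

Under exogeneity and monotonicity, PN = (RR − 1) / RR = 1 − 1/RR.
PN = (3.45 − 1) / 3.45 = 2.45 / 3.45 ≈ 0.7101

PN ≈ 0.710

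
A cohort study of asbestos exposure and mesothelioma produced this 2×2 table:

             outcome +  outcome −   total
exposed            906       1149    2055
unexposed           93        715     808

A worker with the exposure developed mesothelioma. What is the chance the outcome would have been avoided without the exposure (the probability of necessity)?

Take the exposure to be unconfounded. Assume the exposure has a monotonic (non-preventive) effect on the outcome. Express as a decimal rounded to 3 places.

p₁ = P(outcome | exposed) = 906/2055 = 0.44088
p₀ = P(outcome | unexposed) = 93/808 = 0.1151
Under exogeneity and monotonicity, PN = (p₁ − p₀) / p₁.
PN = (0.44088 − 0.1151) / 0.44088 = 0.32578 / 0.44088 ≈ 0.7389

PN ≈ 0.739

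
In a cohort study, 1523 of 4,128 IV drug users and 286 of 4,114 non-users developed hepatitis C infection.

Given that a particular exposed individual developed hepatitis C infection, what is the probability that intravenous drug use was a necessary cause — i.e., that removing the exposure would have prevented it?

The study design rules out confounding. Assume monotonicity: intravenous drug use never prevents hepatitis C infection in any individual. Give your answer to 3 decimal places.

PN ≈ 0.812

p₁ = P(outcome | exposed) = 1523/4128 = 0.36894
p₀ = P(outcome | unexposed) = 286/4114 = 0.069519
Under exogeneity and monotonicity, PN = (p₁ − p₀) / p₁.
PN = (0.36894 − 0.069519) / 0.36894 = 0.29943 / 0.36894 ≈ 0.8116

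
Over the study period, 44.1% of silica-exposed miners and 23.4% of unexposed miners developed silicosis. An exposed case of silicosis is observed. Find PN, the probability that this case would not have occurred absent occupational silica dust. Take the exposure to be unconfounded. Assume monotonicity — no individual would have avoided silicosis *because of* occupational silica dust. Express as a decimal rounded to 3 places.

PN ≈ 0.469

p₁ = 0.441, p₀ = 0.234.
Under exogeneity and monotonicity, PN = (p₁ − p₀) / p₁.
PN = (0.441 − 0.234) / 0.441 = 0.207 / 0.441 ≈ 0.4694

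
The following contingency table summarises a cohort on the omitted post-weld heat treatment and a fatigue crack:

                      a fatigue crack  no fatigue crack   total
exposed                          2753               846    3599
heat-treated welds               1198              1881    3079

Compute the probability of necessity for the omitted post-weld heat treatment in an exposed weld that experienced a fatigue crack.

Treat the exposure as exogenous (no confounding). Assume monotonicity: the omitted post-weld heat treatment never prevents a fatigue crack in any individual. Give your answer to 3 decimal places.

PN ≈ 0.491

p₁ = P(outcome | exposed) = 2753/3599 = 0.76493
p₀ = P(outcome | unexposed) = 1198/3079 = 0.38909
Under exogeneity and monotonicity, PN = (p₁ − p₀) / p₁.
PN = (0.76493 − 0.38909) / 0.76493 = 0.37585 / 0.76493 ≈ 0.4913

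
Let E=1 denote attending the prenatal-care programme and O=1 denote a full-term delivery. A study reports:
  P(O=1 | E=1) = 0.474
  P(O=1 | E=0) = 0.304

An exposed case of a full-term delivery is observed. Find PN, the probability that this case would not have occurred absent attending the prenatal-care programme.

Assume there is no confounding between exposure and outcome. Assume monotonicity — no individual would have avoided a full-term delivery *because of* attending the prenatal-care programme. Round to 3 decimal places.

PN ≈ 0.359

Let p₁ = 0.474, p₀ = 0.304.
Under exogeneity and monotonicity, PN = (p₁ − p₀) / p₁.
PN = (0.474 − 0.304) / 0.474 = 0.17 / 0.474 ≈ 0.3586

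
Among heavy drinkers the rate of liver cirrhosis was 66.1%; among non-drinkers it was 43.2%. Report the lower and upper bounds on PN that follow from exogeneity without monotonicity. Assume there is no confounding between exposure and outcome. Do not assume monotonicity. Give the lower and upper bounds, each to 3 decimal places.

p₁ = 0.661, p₀ = 0.432.
Under exogeneity alone the bounds on PN are max{0,(p₁−p₀)/p₁} ≤ PN ≤ min{1,(1−p₀)/p₁}.
  lower = (p₁ − p₀)/p₁ = 0.229 / 0.661 ≈ 0.3464
  upper = min{1, (1 − p₀)/p₁} = 0.568 / 0.661 ≈ 0.8593

0.346 ≤ PN ≤ 0.859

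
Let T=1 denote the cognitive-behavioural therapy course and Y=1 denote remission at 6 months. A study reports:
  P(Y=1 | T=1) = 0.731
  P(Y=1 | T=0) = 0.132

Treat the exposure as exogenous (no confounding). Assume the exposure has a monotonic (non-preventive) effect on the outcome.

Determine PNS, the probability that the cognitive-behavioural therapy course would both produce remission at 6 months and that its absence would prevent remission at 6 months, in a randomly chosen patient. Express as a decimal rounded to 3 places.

PNS ≈ 0.599

Let p₁ = 0.731, p₀ = 0.132.
Under exogeneity and monotonicity, PNS = p₁ − p₀.
PNS = 0.731 − 0.132 = 0.599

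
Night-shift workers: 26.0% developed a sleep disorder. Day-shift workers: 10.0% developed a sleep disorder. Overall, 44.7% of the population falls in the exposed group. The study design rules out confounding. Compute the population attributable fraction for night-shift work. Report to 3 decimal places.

PAF ≈ 0.417

p₁ = 0.26, p₀ = 0.1.
Overall risk P(Y=1) = π·p₁ + (1−π)·p₀ = 0.447×0.26 + 0.553×0.1 = 0.17152.
Under exogeneity, PAF = [P(Y=1) − p₀] / P(Y=1).
PAF = (0.17152 − 0.1) / 0.17152 ≈ 0.4170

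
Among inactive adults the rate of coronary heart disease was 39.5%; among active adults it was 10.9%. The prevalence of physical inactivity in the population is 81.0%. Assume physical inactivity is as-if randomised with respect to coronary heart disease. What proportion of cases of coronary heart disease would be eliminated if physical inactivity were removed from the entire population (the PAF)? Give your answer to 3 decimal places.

p₁ = 0.395, p₀ = 0.109.
Overall risk P(Y=1) = π·p₁ + (1−π)·p₀ = 0.81×0.395 + 0.19×0.109 = 0.34066.
Under exogeneity, PAF = [P(Y=1) − p₀] / P(Y=1).
PAF = (0.34066 − 0.109) / 0.34066 ≈ 0.6800

PAF ≈ 0.680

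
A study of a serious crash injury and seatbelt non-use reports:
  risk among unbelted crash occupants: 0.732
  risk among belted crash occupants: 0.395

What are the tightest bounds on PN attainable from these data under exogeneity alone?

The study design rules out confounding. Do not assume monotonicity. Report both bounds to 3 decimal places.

0.460 ≤ PN ≤ 0.827

Let p₁ = 0.732, p₀ = 0.395.
Under exogeneity alone the bounds on PN are max{0,(p₁−p₀)/p₁} ≤ PN ≤ min{1,(1−p₀)/p₁}.
  lower = (p₁ − p₀)/p₁ = 0.337 / 0.732 ≈ 0.4604
  upper = min{1, (1 − p₀)/p₁} = 0.605 / 0.732 ≈ 0.8265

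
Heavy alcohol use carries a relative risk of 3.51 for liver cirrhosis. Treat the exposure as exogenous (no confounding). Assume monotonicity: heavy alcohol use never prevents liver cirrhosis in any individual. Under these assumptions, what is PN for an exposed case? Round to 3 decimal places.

PN ≈ 0.715

Under exogeneity and monotonicity, PN = (RR − 1) / RR = 1 − 1/RR.
PN = (3.51 − 1) / 3.51 = 2.51 / 3.51 ≈ 0.7151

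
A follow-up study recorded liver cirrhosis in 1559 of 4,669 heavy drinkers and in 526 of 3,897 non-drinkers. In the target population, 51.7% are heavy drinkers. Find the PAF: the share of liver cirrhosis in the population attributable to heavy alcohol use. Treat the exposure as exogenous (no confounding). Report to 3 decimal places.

p₁ = P(outcome | exposed) = 1559/4669 = 0.3339
p₀ = P(outcome | unexposed) = 526/3897 = 0.13498
Overall risk P(Y=1) = π·p₁ + (1−π)·p₀ = 0.517×0.3339 + 0.483×0.13498 = 0.23782.
Under exogeneity, PAF = [P(Y=1) − p₀] / P(Y=1).
PAF = (0.23782 − 0.13498) / 0.23782 ≈ 0.4325

PAF ≈ 0.432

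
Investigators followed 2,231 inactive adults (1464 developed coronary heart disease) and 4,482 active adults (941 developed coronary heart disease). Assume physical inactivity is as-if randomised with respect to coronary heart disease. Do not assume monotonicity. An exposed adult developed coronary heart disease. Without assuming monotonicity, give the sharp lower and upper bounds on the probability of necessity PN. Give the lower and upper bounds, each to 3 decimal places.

p₁ = P(outcome | exposed) = 1464/2231 = 0.65621
p₀ = P(outcome | unexposed) = 941/4482 = 0.20995
Under exogeneity alone the bounds on PN are max{0,(p₁−p₀)/p₁} ≤ PN ≤ min{1,(1−p₀)/p₁}.
  lower = (p₁ − p₀)/p₁ = 0.44626 / 0.65621 ≈ 0.6801
  upper = min{1, (1 − p₀)/p₁} = 0.79005 / 0.65621 ≈ 1.2040 → capped at 1

0.680 ≤ PN ≤ 1.000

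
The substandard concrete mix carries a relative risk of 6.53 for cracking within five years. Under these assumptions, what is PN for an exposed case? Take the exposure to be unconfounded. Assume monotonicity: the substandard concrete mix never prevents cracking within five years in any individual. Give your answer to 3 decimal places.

Under exogeneity and monotonicity, PN = (RR − 1) / RR = 1 − 1/RR.
PN = (6.53 − 1) / 6.53 = 5.53 / 6.53 ≈ 0.8469

PN ≈ 0.847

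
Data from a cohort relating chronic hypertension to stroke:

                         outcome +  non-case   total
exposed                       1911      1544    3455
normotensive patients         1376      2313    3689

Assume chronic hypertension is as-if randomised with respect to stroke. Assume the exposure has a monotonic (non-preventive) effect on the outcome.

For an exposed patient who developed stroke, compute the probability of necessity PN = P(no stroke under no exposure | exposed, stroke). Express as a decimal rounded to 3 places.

p₁ = P(outcome | exposed) = 1911/3455 = 0.55311
p₀ = P(outcome | unexposed) = 1376/3689 = 0.373
Under exogeneity and monotonicity, PN = (p₁ − p₀)/p₁.
PN = (0.55311 − 0.373) / 0.55311 ≈ 0.3256

PN ≈ 0.326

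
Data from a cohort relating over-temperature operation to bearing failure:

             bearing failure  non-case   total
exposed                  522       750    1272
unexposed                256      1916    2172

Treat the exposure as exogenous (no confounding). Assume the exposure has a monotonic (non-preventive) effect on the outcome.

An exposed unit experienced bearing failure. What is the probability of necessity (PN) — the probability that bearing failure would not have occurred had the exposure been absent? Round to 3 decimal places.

PN ≈ 0.713

p₁ = P(outcome | exposed) = 522/1272 = 0.41038
p₀ = P(outcome | unexposed) = 256/2172 = 0.11786
Under exogeneity and monotonicity, PN = (p₁ − p₀) / p₁.
PN = (0.41038 − 0.11786) / 0.41038 = 0.29251 / 0.41038 ≈ 0.7128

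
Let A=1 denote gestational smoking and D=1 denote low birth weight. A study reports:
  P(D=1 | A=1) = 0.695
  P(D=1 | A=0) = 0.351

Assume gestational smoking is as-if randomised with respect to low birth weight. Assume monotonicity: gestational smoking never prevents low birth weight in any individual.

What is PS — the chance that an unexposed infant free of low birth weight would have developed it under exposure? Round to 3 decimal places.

PS ≈ 0.530

Let p₁ = 0.695, p₀ = 0.351.
Under exogeneity and monotonicity, PS = (p₁ − p₀) / (1 − p₀).
PS = (0.695 − 0.351) / (1 − 0.351) = 0.344 / 0.649 ≈ 0.5300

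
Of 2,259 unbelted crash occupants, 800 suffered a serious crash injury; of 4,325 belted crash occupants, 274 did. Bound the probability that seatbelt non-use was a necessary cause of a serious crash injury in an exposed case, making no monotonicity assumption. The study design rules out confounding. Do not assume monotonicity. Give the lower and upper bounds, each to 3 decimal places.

0.821 ≤ PN ≤ 1.000

p₁ = P(outcome | exposed) = 800/2259 = 0.35414
p₀ = P(outcome | unexposed) = 274/4325 = 0.063353
Under exogeneity alone the bounds on PN are max{0,(p₁−p₀)/p₁} ≤ PN ≤ min{1,(1−p₀)/p₁}.
  lower = (p₁ − p₀)/p₁ = 0.29079 / 0.35414 ≈ 0.8211
  upper = min{1, (1 − p₀)/p₁} = 0.93665 / 0.35414 ≈ 2.6449 → capped at 1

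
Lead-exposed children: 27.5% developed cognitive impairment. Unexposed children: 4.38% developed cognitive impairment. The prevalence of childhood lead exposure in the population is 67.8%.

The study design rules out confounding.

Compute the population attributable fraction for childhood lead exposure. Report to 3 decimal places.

p₁ = 0.275, p₀ = 0.0438.
Overall risk P(Y=1) = π·p₁ + (1−π)·p₀ = 0.678×0.275 + 0.322×0.0438 = 0.20055.
Under exogeneity, PAF = [P(Y=1) − p₀] / P(Y=1).
PAF = (0.20055 − 0.0438) / 0.20055 ≈ 0.7816

PAF ≈ 0.782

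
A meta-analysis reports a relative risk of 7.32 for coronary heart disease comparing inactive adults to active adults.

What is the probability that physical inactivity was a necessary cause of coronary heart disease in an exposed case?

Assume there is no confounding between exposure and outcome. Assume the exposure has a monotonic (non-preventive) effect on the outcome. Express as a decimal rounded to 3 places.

Under exogeneity and monotonicity, PN = (RR − 1) / RR = 1 − 1/RR.
PN = (7.32 − 1) / 7.32 = 6.32 / 7.32 ≈ 0.8634

PN ≈ 0.863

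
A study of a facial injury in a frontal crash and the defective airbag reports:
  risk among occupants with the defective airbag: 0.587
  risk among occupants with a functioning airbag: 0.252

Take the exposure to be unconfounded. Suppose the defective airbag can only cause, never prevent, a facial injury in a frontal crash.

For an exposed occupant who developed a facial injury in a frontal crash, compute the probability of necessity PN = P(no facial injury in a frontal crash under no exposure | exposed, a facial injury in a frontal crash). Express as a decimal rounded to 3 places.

Let p₁ = 0.587, p₀ = 0.252.
Under exogeneity and monotonicity, PN = (p₁ − p₀) / p₁.
PN = (0.587 − 0.252) / 0.587 = 0.335 / 0.587 ≈ 0.5707

PN ≈ 0.571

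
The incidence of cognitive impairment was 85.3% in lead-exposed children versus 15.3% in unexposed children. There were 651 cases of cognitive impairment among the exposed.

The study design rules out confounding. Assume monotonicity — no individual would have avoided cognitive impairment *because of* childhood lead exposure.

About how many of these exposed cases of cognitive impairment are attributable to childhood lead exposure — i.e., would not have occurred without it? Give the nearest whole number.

p₁ = 0.853, p₀ = 0.153.
PN = (p₁ − p₀)/p₁ = (0.853 − 0.153) / 0.853 ≈ 0.82063.
Attributable cases ≈ PN × (exposed cases) = 0.82063 × 651 ≈ 534.23.

about 534 cases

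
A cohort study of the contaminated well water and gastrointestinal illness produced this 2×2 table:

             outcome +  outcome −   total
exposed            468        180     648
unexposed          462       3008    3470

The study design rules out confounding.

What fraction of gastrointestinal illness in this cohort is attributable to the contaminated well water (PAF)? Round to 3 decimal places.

p₁ = P(outcome | exposed) = 468/648 = 0.72222
p₀ = P(outcome | unexposed) = 462/3470 = 0.13314
Exposure prevalence π = 648/4118 = 0.15736; overall risk P(Y=1) = 0.22584.
Under exogeneity, PAF = [P(Y=1) − p₀]/P(Y=1).
PAF = (0.22584 − 0.13314) / 0.22584 ≈ 0.4105

PAF ≈ 0.410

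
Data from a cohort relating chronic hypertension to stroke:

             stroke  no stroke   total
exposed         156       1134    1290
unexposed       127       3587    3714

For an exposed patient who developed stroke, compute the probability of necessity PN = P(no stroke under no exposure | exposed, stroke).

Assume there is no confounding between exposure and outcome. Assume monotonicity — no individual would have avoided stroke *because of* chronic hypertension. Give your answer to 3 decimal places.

p₁ = P(outcome | exposed) = 156/1290 = 0.12093
p₀ = P(outcome | unexposed) = 127/3714 = 0.034195
Under exogeneity and monotonicity, PN = (p₁ − p₀)/p₁.
PN = (0.12093 − 0.034195) / 0.12093 ≈ 0.7172

PN ≈ 0.717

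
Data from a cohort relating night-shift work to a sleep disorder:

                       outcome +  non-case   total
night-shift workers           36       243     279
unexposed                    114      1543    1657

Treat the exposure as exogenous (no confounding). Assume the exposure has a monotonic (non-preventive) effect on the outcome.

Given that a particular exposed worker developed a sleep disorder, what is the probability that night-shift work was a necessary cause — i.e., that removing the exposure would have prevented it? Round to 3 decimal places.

p₁ = P(outcome | exposed) = 36/279 = 0.12903
p₀ = P(outcome | unexposed) = 114/1657 = 0.068799
Under exogeneity and monotonicity, PN = (p₁ − p₀)/p₁.
PN = (0.12903 − 0.068799) / 0.12903 ≈ 0.4668

PN ≈ 0.467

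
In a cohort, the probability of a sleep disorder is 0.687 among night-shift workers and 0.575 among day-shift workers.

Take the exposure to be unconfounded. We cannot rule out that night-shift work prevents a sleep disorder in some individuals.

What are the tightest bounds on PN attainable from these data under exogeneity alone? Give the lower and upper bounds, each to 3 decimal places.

0.163 ≤ PN ≤ 0.619

Let p₁ = 0.687, p₀ = 0.575.
Under exogeneity alone the bounds on PN are max{0,(p₁−p₀)/p₁} ≤ PN ≤ min{1,(1−p₀)/p₁}.
  lower = (p₁ − p₀)/p₁ = 0.112 / 0.687 ≈ 0.1630
  upper = min{1, (1 − p₀)/p₁} = 0.425 / 0.687 ≈ 0.6186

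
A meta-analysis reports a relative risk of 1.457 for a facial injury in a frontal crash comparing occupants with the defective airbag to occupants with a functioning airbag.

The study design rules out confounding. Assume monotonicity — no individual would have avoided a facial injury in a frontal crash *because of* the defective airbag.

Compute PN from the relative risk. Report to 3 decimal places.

PN ≈ 0.314

Under exogeneity and monotonicity, PN = (RR − 1) / RR = 1 − 1/RR.
PN = (1.457 − 1) / 1.457 = 0.457 / 1.457 ≈ 0.3137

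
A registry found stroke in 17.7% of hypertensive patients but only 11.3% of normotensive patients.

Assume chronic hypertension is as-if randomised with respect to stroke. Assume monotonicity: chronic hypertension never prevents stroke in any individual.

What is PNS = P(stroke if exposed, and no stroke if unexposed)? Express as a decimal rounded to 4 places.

p₁ = 0.177, p₀ = 0.113.
Under exogeneity and monotonicity, PNS = p₁ − p₀.
PNS = 0.177 − 0.113 = 0.064

PNS ≈ 0.0640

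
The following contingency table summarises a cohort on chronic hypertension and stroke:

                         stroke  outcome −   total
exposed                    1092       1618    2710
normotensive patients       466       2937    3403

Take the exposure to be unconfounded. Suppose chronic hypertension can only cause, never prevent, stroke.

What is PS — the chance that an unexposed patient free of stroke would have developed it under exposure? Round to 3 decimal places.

p₁ = P(outcome | exposed) = 1092/2710 = 0.40295
p₀ = P(outcome | unexposed) = 466/3403 = 0.13694
Under exogeneity and monotonicity, PS = (p₁ − p₀)/(1 − p₀).
PS = (0.40295 − 0.13694) / 0.86306 ≈ 0.3082

PS ≈ 0.308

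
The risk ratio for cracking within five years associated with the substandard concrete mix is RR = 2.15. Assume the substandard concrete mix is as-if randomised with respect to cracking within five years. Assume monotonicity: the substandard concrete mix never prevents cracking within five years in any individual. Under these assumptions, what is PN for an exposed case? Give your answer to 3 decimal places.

PN ≈ 0.535

Under exogeneity and monotonicity, PN = (RR − 1) / RR = 1 − 1/RR.
PN = (2.15 − 1) / 2.15 = 1.15 / 2.15 ≈ 0.5349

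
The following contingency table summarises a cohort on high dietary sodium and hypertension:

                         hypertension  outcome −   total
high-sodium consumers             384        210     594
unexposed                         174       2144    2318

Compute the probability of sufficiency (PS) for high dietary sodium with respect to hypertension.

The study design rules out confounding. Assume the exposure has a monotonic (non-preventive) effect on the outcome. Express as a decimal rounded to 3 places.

p₁ = P(outcome | exposed) = 384/594 = 0.64646
p₀ = P(outcome | unexposed) = 174/2318 = 0.075065
Under exogeneity and monotonicity, PS = (p₁ − p₀)/(1 − p₀).
PS = (0.64646 − 0.075065) / 0.92494 ≈ 0.6178

PS ≈ 0.618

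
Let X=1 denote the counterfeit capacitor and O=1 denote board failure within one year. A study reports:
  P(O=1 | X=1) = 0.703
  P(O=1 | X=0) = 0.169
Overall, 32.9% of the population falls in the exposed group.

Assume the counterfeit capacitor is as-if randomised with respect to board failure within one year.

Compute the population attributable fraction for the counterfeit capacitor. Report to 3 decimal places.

Let p₁ = 0.703, p₀ = 0.169.
Overall risk P(Y=1) = π·p₁ + (1−π)·p₀ = 0.329×0.703 + 0.671×0.169 = 0.34469.
Under exogeneity, PAF = [P(Y=1) − p₀] / P(Y=1).
PAF = (0.34469 − 0.169) / 0.34469 ≈ 0.5097

PAF ≈ 0.510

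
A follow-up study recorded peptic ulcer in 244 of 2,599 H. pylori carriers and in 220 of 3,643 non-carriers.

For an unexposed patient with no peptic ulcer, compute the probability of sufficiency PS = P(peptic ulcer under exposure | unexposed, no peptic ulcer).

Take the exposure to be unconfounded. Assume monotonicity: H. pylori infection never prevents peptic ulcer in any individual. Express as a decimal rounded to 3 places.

PS ≈ 0.036

p₁ = P(outcome | exposed) = 244/2599 = 0.093882
p₀ = P(outcome | unexposed) = 220/3643 = 0.06039
Under exogeneity and monotonicity, PS = (p₁ − p₀) / (1 − p₀).
PS = (0.093882 − 0.06039) / (1 − 0.06039) = 0.033492 / 0.93961 ≈ 0.0356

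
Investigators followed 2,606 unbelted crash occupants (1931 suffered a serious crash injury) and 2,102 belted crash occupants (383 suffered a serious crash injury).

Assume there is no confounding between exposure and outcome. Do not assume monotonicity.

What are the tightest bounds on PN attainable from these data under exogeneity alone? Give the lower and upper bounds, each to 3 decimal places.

p₁ = P(outcome | exposed) = 1931/2606 = 0.74098
p₀ = P(outcome | unexposed) = 383/2102 = 0.18221
Under exogeneity alone the bounds on PN are max{0,(p₁−p₀)/p₁} ≤ PN ≤ min{1,(1−p₀)/p₁}.
  lower = (p₁ − p₀)/p₁ = 0.55877 / 0.74098 ≈ 0.7541
  upper = min{1, (1 − p₀)/p₁} = 0.81779 / 0.74098 ≈ 1.1037 → capped at 1

0.754 ≤ PN ≤ 1.000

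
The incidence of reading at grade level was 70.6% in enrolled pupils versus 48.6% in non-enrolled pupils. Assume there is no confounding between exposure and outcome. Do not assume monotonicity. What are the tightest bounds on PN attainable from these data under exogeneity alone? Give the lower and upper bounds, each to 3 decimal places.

0.312 ≤ PN ≤ 0.728

p₁ = 0.706, p₀ = 0.486.
Under exogeneity alone the bounds on PN are max{0,(p₁−p₀)/p₁} ≤ PN ≤ min{1,(1−p₀)/p₁}.
  lower = (p₁ − p₀)/p₁ = 0.22 / 0.706 ≈ 0.3116
  upper = min{1, (1 − p₀)/p₁} = 0.514 / 0.706 ≈ 0.7280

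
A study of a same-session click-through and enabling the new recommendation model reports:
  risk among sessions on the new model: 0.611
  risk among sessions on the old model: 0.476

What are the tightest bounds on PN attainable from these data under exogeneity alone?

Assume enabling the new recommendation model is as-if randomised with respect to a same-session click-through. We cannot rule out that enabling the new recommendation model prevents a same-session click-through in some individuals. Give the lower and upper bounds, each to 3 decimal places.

Let p₁ = 0.611, p₀ = 0.476.
Under exogeneity alone the bounds on PN are max{0,(p₁−p₀)/p₁} ≤ PN ≤ min{1,(1−p₀)/p₁}.
  lower = (p₁ − p₀)/p₁ = 0.135 / 0.611 ≈ 0.2209
  upper = min{1, (1 − p₀)/p₁} = 0.524 / 0.611 ≈ 0.8576

0.221 ≤ PN ≤ 0.858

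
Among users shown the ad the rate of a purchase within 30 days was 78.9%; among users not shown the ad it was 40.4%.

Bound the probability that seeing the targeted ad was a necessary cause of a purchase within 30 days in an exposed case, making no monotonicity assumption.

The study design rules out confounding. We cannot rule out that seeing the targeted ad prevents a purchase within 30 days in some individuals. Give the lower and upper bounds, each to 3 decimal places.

0.488 ≤ PN ≤ 0.755

p₁ = 0.789, p₀ = 0.404.
Under exogeneity alone the bounds on PN are max{0,(p₁−p₀)/p₁} ≤ PN ≤ min{1,(1−p₀)/p₁}.
  lower = (p₁ − p₀)/p₁ = 0.385 / 0.789 ≈ 0.4880
  upper = min{1, (1 − p₀)/p₁} = 0.596 / 0.789 ≈ 0.7554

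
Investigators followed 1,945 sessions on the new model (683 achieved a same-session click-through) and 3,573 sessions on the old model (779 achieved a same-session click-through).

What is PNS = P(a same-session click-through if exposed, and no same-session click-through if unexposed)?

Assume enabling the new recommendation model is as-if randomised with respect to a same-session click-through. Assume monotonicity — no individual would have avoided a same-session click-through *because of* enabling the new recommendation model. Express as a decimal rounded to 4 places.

PNS ≈ 0.1331

p₁ = P(outcome | exposed) = 683/1945 = 0.35116
p₀ = P(outcome | unexposed) = 779/3573 = 0.21802
Under exogeneity and monotonicity, PNS = p₁ − p₀.
PNS = 0.35116 − 0.21802 = 0.13313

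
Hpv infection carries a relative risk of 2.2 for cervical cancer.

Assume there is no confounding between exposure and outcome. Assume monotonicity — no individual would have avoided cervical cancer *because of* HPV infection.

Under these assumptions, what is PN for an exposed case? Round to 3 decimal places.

PN ≈ 0.545

Under exogeneity and monotonicity, PN = (RR − 1) / RR = 1 − 1/RR.
PN = (2.2 − 1) / 2.2 = 1.2 / 2.2 ≈ 0.5455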